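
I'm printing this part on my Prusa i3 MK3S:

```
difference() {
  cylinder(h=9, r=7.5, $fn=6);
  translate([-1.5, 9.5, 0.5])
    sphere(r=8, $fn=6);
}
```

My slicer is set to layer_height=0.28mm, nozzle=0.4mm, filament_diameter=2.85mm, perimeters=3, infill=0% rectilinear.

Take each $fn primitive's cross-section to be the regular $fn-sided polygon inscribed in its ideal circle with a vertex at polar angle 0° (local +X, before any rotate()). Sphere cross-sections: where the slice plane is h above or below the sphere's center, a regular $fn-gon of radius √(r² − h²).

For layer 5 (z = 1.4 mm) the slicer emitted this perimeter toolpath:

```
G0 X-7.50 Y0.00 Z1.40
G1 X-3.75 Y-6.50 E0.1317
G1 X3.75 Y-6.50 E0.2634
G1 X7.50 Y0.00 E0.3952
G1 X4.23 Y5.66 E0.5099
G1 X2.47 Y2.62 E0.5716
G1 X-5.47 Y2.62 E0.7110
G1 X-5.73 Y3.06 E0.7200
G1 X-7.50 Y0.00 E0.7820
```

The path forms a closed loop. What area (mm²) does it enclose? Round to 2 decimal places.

Apply the shoelace formula to the sequence of (X, Y) vertices; enclosed area = 113.91 mm².

113.91 mm²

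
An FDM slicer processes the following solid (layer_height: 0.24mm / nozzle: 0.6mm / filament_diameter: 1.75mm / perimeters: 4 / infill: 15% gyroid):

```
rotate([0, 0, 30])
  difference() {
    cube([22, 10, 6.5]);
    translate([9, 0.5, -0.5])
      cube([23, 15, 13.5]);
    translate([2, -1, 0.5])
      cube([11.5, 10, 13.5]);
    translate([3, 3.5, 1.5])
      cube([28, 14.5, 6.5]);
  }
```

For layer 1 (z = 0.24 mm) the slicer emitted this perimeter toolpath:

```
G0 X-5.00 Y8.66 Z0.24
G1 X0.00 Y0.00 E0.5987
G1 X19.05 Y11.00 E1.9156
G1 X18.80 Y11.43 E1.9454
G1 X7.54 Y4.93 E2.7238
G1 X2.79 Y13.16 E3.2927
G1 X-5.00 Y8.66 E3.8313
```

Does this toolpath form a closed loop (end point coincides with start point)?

yes

Start point (G0): (-5.00, 8.66). End point (last G1): the path returns to the start — closed.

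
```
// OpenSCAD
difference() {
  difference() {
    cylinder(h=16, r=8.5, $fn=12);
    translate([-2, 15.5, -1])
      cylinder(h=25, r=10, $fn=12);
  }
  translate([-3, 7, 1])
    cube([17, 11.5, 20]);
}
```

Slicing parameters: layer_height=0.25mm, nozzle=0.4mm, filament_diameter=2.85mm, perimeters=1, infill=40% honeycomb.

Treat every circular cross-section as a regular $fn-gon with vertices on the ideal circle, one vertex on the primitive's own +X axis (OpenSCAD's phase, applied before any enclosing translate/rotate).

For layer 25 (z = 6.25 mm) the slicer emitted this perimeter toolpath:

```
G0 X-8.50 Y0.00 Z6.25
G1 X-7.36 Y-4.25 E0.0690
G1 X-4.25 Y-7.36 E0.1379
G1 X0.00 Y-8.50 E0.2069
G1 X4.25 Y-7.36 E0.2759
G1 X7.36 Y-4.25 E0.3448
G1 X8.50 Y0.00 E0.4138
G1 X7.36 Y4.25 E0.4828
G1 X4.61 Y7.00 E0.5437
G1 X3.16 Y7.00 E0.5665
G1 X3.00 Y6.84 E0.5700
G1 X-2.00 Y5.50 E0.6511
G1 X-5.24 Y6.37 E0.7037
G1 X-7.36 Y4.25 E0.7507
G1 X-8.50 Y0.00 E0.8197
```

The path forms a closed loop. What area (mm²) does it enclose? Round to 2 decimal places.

Apply the shoelace formula to the sequence of (X, Y) vertices; enclosed area = 201.26 mm².

201.26 mm²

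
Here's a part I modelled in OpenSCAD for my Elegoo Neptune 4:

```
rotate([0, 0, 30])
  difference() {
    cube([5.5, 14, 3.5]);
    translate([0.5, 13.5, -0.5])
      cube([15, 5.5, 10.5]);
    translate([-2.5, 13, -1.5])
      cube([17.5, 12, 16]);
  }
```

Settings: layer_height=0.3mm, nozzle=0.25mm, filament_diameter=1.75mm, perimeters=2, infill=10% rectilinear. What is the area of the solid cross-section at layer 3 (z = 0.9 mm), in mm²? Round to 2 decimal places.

At z = 0.9 mm: the cube (footprint 5.5×14) is included at this height (area 77.00 mm²); the cube at (0.5, 13.5) is present — its section is the full 15×5.5 rectangle (area 82.50 mm²); the cube at (-2.5, 13) is present — its section is the full 17.5×12 rectangle (area 210.00 mm²); After the difference (first − rest): starting from the 5.5×14 cube (77.00 mm²), the 15×5.5 cube at (0.5, 13.5) partially overlaps it — only the 2.50 mm² overlap (of its 82.50 mm²) is removed, clipping the outline; the 17.5×12 cube at (-2.5, 13) partially overlaps it — only the 3.00 mm² overlap (of its 210.00 mm²) is removed, clipping the outline — area = 71.50 mm²; (whole slice rotated 30° about Z — lengths, areas and connectivity unchanged). Overall, the cross-section is a single solid region. Net area = 71.50 mm².

71.50 mm²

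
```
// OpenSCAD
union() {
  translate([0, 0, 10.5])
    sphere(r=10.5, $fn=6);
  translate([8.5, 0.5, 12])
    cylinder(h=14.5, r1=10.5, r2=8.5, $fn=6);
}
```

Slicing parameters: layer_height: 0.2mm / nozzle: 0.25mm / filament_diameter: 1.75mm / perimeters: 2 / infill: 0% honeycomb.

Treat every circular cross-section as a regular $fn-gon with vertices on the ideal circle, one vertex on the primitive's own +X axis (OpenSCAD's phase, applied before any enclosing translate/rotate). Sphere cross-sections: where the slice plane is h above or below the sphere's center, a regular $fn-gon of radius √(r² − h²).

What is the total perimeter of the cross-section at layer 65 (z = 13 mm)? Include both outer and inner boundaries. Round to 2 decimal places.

At z = 13 mm: the sphere: section is a regular 6-gon, circumradius = √(r²−h²) = √(10.5²−2.5²) = 10.198 (perimeter = 2·6·10.198·sin(180°/6) = 61.19 mm); the cone at (8.5, 0.5) contributes a regular 6-gon of circumradius 10.362 (interpolated between r1=10.5 and r2=8.5 at t=0.069) (perimeter = 2·6·10.362·sin(180°/6) = 62.17 mm); Merging all regions: the regions partially overlap (shared area 122.18 mm²), so the edge portions inside another operand are dropped and the merged outline is re-measured after clipping — boundary = 79.26 mm. Overall, the cross-section is a single solid region. Total boundary length (outer) = 79.26 mm.

79.26 mm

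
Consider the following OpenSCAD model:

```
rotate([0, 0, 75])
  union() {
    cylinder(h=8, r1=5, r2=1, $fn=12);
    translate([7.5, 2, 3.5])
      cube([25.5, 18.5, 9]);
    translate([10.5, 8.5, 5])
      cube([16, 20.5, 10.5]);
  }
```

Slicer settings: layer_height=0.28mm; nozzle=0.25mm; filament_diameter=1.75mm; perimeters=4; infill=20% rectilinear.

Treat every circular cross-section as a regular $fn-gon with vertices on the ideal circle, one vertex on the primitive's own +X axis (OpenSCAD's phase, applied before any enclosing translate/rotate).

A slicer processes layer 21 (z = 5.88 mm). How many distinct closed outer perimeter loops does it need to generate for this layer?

2

At z = 5.88 mm: the cone (r1=5→r2=1) has section circumradius 2.060 here — a regular 12-gon; the cube at (7.5, 2) (footprint 25.5×18.5) is included at this height; the 16×20.5 cube at (10.5, 8.5) contributes its full rectangle; Combining (union): the regions partially overlap (shared area 192.00 mm²), so overlapping operands fuse into one piece — 2 connected regions; (whole slice rotated 75° about Z — lengths, areas and connectivity unchanged). The result has 2 disconnected regions.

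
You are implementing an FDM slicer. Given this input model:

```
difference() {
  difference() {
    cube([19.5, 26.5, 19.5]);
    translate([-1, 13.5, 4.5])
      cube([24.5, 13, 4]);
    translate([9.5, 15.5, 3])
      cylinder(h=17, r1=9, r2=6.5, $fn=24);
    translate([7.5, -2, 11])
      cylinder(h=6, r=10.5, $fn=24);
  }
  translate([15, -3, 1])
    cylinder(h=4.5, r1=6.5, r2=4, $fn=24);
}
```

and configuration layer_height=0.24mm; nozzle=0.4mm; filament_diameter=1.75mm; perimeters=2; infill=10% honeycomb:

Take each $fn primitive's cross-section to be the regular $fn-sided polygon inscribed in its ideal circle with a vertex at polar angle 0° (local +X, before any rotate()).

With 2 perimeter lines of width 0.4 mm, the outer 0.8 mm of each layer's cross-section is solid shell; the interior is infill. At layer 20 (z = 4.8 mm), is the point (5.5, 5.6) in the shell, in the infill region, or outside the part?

At z = 4.8 mm: the 19.5×26.5 cube contributes its full rectangle; the cube at (-1, 13.5) is present — its section is the full 24.5×13 rectangle; the cone at (9.5, 15.5) contributes a regular 24-gon of circumradius 8.735 (interpolated between r1=9 and r2=6.5 at t=0.106); the cylinder at (7.5, -2) is not intersected at this z (z outside [11, 17]); Taking the first minus the rest: starting from the 19.5×26.5 cube, the 24.5×13 cube at (-1, 13.5) partially overlaps it — only the 253.50 mm² overlap (of its 318.50 mm²) is removed, clipping the outline; the cone at (9.5, 15.5) partially overlaps it — only the 84.08 mm² overlap (of its 236.99 mm²) is removed, clipping the outline — 1 connected region; the cone at (15, -3) (r1=6.5→r2=4) has section circumradius 4.389 here — a regular 24-gon; Subtracting the remaining from the first: starting from that combined region, the cone at (15, -3) partially overlaps it — only the 5.98 mm² overlap (of its 59.83 mm²) is removed, clipping the outline — 1 connected region. Overall, the cross-section is a single solid region. The nearest boundary edge runs (5.13, 7.94)→(7.24, 7.06); distance from the point to it = 2.02 mm. The point is inside the cross-section and 2.02 mm from the nearest boundary — more than the 0.8 mm shell width (2 × 0.4), so it's in the infill interior.

infill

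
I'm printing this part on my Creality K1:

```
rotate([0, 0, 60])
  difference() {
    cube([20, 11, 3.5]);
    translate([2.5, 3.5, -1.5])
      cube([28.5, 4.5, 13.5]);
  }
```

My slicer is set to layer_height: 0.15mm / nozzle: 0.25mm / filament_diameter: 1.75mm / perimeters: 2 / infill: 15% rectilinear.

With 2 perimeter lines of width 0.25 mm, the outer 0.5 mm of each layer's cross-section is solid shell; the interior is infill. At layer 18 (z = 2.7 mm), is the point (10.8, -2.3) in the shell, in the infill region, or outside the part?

outside

At z = 2.7 mm: the 20×11 cube contributes its full rectangle; the 28.5×4.5 cube at (2.5, 3.5) contributes its full rectangle; After the difference (first − rest): starting from the 20×11 cube, the 28.5×4.5 cube at (2.5, 3.5) partially overlaps it — only the 78.75 mm² overlap (of its 128.25 mm²) is removed, clipping the outline — 1 connected region; (rotated 60° about Z; rotation is an isometry so areas/perimeters/island counts are preserved). Overall, the cross-section is a single solid region. Undo the 60° rotation: the query point maps to (3.408, -10.503) in the un-rotated model frame. The nearest boundary edge runs (20.00, 0.00)→(0.00, 0.00); distance from the point to it = 10.50 mm. The point is not inside any of the regions above, so it lies outside the cross-section (10.50 mm from the nearest boundary).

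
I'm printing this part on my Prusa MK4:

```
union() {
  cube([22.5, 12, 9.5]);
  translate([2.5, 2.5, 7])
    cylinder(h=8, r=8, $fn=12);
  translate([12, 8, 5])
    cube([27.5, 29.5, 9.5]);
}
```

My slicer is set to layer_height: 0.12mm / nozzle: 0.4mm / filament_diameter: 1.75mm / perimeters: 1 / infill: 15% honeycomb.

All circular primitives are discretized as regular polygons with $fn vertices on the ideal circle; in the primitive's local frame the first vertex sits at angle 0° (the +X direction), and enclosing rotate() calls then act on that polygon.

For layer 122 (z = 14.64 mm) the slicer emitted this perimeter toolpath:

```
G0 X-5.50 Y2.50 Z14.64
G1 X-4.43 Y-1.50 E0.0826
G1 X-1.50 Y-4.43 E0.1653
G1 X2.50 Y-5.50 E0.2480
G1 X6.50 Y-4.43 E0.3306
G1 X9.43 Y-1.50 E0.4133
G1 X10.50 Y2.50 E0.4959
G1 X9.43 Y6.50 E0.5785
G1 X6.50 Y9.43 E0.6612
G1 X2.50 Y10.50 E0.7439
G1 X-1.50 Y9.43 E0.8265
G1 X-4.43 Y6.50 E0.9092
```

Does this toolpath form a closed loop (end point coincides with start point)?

no

Start point (G0): (-5.50, 2.50). End point (last G1): the path does not return to the start — open.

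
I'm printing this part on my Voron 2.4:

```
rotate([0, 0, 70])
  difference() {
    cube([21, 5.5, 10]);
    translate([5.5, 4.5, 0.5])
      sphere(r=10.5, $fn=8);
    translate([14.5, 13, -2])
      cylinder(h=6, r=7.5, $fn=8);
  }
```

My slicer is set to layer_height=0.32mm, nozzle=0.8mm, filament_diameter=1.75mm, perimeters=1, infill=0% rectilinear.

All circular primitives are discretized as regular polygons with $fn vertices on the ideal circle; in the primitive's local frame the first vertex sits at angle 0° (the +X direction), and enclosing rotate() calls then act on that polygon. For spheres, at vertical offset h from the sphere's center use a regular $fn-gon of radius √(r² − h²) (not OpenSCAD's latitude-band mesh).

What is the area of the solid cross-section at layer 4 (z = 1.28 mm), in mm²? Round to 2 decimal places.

At z = 1.28 mm: the cube (footprint 21×5.5) is included at this height (area 115.50 mm²); the sphere at (5.5, 4.5): section is a regular 8-gon, circumradius = √(r²−h²) = √(10.5²−0.78²) = 10.471 (area = (8/2)·10.471²·sin(360°/8) = 310.11 mm²); the r=7.5 cylinder at (14.5, 13) contributes a regular 8-gon of circumradius 7.5 (area = (8/2)·7.500²·sin(360°/8) = 159.10 mm²); Taking the first minus the rest: starting from the 21×5.5 cube (115.50 mm²), the r=10.5 sphere at (5.5, 4.5) partially overlaps it — only the 83.44 mm² overlap (of its 310.11 mm²) is removed, clipping the outline; the r=7.5 cylinder at (14.5, 13) misses the remaining region (no effect) — area = 32.06 mm²; (whole slice rotated 70° about Z — lengths, areas and connectivity unchanged). Overall, the cross-section is a single solid region. Net area = 32.06 mm².

32.06 mm²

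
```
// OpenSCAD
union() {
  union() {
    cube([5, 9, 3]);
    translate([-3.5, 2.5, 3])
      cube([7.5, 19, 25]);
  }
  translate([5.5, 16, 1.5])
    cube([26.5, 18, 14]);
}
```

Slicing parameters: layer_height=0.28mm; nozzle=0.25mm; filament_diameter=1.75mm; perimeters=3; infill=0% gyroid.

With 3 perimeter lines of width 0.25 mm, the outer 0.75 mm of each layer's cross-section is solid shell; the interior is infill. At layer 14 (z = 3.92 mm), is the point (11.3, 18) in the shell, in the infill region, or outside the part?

At z = 3.92 mm: the cube is absent (z outside [0, 3]); the cube at (-3.5, 2.5) (footprint 7.5×19) is included at this height; Merging all regions: only the 7.5×19 cube at (-3.5, 2.5) is present, so the union is just that shape — 1 connected region; the cube at (5.5, 16) (footprint 26.5×18) is included at this height; Merging all regions: the 2 present regions are separate (no shared area or edge), so areas and boundary lengths simply add and each stays a separate island — 2 connected regions. Overall, the cross-section has 2 separate islands. The nearest boundary edge runs (32.00, 16.00)→(5.50, 16.00); distance from the point to it = 2.00 mm. (Shell/infill is judged within the island containing the point — the largest one.) The point is inside the cross-section and 2.00 mm from the nearest boundary — more than the 0.75 mm shell width (3 × 0.25), so it's in the infill interior.

infill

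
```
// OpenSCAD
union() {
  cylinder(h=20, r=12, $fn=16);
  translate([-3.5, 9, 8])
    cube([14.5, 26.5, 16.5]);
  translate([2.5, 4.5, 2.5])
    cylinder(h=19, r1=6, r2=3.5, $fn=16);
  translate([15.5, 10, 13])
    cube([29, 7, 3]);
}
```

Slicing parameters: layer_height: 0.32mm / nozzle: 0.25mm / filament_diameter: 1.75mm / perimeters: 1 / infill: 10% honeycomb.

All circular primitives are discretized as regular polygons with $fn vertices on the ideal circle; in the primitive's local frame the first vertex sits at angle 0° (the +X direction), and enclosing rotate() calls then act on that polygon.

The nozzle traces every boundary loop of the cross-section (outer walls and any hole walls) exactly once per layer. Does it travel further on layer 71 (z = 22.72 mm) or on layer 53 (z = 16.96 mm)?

Layer 71 (z = 22.72): the cylinder is absent (z outside [0, 20]); the 14.5×26.5 cube at (-3.5, 9) contributes its full rectangle (perimeter 82.00 mm); the cone at (2.5, 4.5) is absent (z outside [2.5, 21.5]); the cube at (15.5, 10) does not reach this height (z outside [13, 16]); Combining (union): only the 14.5×26.5 cube at (-3.5, 9) is present, so the union is just that shape — boundary = 82.00 mm. So its perimeter = 82.00 mm. Layer 53 (z = 16.96): the r=12 cylinder contributes a regular 16-gon of circumradius 12 (perimeter = 2·16·12.000·sin(180°/16) = 74.91 mm); the cube at (-3.5, 9) (footprint 14.5×26.5) is included at this height (perimeter 82.00 mm); the cone at (2.5, 4.5): at t=0.761 of its height the radius interpolates to r₁+(r₂−r₁)t = 4.097, giving a regular 16-gon of that circumradius (perimeter = 2·16·4.097·sin(180°/16) = 25.58 mm); the cube at (15.5, 10) is absent (z outside [13, 16]); Merging all regions: the regions partially overlap (shared area 75.62 mm²), so the edge portions inside another operand are dropped and the merged outline is re-measured after clipping — boundary = 131.39 mm. So its perimeter = 131.39 mm. Layer 53 is larger (131.39 vs 82.00 mm).

layer 53 (z = 16.96 mm)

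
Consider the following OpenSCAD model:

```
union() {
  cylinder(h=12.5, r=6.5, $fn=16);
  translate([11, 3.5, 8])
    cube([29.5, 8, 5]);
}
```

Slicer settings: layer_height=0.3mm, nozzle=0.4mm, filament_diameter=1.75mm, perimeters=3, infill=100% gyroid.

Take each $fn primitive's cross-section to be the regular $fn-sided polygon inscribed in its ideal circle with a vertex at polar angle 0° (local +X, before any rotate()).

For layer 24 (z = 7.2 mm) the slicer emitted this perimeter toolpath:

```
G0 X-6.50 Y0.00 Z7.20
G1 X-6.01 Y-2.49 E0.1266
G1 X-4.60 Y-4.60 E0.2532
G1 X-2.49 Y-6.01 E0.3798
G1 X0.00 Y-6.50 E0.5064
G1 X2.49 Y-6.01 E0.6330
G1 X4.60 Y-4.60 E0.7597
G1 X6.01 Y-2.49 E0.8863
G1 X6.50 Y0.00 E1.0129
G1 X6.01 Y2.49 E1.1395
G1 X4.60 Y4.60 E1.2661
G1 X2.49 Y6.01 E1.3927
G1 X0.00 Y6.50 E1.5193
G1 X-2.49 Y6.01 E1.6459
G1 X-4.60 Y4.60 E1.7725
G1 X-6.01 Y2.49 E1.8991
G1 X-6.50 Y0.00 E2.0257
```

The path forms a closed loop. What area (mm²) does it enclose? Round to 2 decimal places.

129.51 mm²

Apply the shoelace formula to the sequence of (X, Y) vertices; enclosed area = 129.51 mm².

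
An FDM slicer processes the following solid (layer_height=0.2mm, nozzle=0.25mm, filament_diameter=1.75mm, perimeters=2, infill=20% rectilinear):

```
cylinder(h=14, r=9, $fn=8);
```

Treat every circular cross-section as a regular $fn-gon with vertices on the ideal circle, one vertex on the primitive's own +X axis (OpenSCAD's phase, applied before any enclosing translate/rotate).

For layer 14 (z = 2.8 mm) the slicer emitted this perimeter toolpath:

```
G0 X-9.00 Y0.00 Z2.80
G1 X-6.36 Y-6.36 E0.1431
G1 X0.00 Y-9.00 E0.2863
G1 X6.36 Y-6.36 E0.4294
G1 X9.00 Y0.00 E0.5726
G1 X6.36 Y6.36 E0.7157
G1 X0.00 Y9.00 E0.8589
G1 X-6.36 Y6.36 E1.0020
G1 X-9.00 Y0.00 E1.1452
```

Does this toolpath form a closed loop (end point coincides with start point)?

yes

Start point (G0): (-9.00, 0.00). End point (last G1): the path returns to the start — closed.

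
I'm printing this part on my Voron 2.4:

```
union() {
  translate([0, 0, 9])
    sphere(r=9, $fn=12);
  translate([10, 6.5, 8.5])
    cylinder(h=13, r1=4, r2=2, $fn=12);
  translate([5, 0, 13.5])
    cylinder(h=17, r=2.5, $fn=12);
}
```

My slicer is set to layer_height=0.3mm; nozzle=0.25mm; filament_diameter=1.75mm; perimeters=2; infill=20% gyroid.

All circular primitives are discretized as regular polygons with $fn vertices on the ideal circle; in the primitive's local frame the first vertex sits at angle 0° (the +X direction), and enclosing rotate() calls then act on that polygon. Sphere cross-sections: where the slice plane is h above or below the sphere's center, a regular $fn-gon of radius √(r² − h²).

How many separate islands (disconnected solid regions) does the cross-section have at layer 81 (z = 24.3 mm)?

1

At z = 24.3 mm: the sphere is not intersected at this z (|z−center|=15.300 > r=9); the cone at (10, 6.5) does not reach this height (z outside [8.5, 21.5]); the r=2.5 cylinder at (5, 0) contributes a regular 12-gon of circumradius 2.5; Taking the union: only the r=2.5 cylinder at (5, 0) is present, so the union is just that shape — 1 connected region. Overall, the cross-section is a single solid region. Island count = 1.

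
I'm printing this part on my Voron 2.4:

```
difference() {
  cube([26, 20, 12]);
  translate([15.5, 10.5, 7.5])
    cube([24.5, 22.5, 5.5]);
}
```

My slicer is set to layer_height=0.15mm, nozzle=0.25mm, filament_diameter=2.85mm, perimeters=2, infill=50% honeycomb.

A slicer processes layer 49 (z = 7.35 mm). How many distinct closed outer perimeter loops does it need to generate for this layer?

1

At z = 7.35 mm: the cube (footprint 26×20) is included at this height; the cube at (15.5, 10.5) is not intersected at this z (z outside [7.5, 13]); Taking the first minus the rest: none of the subtracted shapes is present at this height, so the 26×20 cube is unchanged — 1 connected region. The result has 1 disconnected region.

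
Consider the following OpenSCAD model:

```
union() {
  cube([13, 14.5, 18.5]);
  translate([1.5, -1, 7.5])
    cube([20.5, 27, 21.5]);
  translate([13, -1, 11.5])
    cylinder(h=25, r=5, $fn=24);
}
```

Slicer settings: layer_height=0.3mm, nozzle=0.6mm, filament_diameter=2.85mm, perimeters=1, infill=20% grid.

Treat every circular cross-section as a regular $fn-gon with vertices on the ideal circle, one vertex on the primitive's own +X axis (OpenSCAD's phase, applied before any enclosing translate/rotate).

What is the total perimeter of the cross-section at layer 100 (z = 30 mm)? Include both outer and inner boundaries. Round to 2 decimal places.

31.33 mm

At z = 30 mm: the cube is not intersected at this z (z outside [0, 18.5]); the cube at (1.5, -1) is not intersected at this z (z outside [7.5, 29]); the r=5 cylinder at (13, -1) gives a regular 24-gon of circumradius 5 (constant along its height) (perimeter = 2·24·5.000·sin(180°/24) = 31.33 mm); Taking the union: only the r=5 cylinder at (13, -1) is present, so the union is just that shape — boundary = 31.33 mm. Overall, the cross-section is a single solid region. Total boundary length (outer) = 31.33 mm.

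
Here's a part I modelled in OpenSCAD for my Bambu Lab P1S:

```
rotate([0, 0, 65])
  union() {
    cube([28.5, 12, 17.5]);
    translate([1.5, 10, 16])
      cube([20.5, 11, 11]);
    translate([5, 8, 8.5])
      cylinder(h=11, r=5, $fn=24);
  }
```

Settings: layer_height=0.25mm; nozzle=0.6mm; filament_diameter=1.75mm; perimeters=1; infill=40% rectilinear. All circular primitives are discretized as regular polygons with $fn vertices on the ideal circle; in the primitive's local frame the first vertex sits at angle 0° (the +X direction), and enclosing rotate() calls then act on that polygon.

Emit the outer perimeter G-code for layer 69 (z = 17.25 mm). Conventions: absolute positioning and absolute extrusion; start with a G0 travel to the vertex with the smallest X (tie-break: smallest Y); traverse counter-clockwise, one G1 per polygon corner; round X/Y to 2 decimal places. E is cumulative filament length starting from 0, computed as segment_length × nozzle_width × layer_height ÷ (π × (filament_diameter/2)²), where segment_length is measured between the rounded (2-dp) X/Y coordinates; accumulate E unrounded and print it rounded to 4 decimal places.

G0 X-18.40 Y10.23 Z17.25
G1 X-10.24 Y6.43 E0.5614
G1 X-10.88 Y5.07 E0.6551
G1 X0.00 Y0.00 E1.4036
G1 X12.04 Y25.83 E3.1809
G1 X1.17 Y30.90 E3.9289
G1 X-1.58 Y25.01 E4.3343
G1 X-9.73 Y28.81 E4.8950
G1 X-18.40 Y10.23 E6.1737

At z = 17.25 mm: the cube (footprint 28.5×12) is included at this height; the cube at (1.5, 10) is present — its section is the full 20.5×11 rectangle; the r=5 cylinder at (5, 8) contributes a regular 24-gon of circumradius 5; Combining (union): the regions partially overlap (shared area 118.65 mm²), so overlapping operands fuse into one piece — 1 connected region; (rotated 65° about Z; rotation is an isometry so areas/perimeters/island counts are preserved). The outline is a single polygon with 8 vertices. Extrusion per mm of travel: 0.6 × 0.25 / (π × 0.875²) = 0.062363. Accumulating E over each segment gives final E = 6.1737.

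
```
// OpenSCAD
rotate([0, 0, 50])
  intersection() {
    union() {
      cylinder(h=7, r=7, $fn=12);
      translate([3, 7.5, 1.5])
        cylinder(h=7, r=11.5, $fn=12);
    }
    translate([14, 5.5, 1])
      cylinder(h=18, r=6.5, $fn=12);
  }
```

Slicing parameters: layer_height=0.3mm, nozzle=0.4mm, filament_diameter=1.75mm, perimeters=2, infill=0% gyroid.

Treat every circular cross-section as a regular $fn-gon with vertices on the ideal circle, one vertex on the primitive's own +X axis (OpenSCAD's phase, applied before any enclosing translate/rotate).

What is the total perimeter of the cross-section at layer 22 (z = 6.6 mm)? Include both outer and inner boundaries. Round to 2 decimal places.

At z = 6.6 mm: the r=7 cylinder gives a regular 12-gon of circumradius 7 (constant along its height) (perimeter = 2·12·7.000·sin(180°/12) = 43.48 mm); the cylinder at (3, 7.5): section is a regular 12-gon, circumradius r=11.5 (perimeter = 2·12·11.500·sin(180°/12) = 71.43 mm); Taking the union: the regions partially overlap (shared area 106.45 mm²), so the edge portions inside another operand are dropped and the merged outline is re-measured after clipping — boundary = 76.68 mm; the r=6.5 cylinder at (14, 5.5) gives a regular 12-gon of circumradius 6.5 (constant along its height) (perimeter = 2·12·6.500·sin(180°/12) = 40.38 mm); After intersecting: the r=6.5 cylinder at (14, 5.5) partially overlaps that combined region; clipping to the common part keeps 56.29 mm² — boundary = 29.60 mm; (rotated 50° about Z; rotation is an isometry so areas/perimeters/island counts are preserved). Overall, the cross-section is a single solid region. Total boundary length (outer) = 29.60 mm.

29.60 mm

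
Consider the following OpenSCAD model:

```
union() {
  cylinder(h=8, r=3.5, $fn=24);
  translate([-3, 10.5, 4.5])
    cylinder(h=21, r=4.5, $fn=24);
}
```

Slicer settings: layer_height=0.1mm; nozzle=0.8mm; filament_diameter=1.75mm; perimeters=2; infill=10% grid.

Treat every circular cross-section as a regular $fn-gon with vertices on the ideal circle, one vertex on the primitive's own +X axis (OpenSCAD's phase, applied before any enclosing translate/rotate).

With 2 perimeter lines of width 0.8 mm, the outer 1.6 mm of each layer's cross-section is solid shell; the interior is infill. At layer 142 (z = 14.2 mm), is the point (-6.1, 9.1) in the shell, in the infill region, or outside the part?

shell

At z = 14.2 mm: the cylinder does not reach this height (z outside [0, 8]); the r=4.5 cylinder at (-3, 10.5) gives a regular 24-gon of circumradius 4.5 (constant along its height); Taking the union: only the r=4.5 cylinder at (-3, 10.5) is present, so the union is just that shape — 1 connected region. Overall, the cross-section is a single solid region. The nearest boundary edge runs (-7.35, 9.34)→(-6.90, 8.25); distance from the point to it = 1.06 mm. The point is inside the cross-section, 1.06 mm from the nearest boundary — within the 1.6 mm shell band (2 × 0.8).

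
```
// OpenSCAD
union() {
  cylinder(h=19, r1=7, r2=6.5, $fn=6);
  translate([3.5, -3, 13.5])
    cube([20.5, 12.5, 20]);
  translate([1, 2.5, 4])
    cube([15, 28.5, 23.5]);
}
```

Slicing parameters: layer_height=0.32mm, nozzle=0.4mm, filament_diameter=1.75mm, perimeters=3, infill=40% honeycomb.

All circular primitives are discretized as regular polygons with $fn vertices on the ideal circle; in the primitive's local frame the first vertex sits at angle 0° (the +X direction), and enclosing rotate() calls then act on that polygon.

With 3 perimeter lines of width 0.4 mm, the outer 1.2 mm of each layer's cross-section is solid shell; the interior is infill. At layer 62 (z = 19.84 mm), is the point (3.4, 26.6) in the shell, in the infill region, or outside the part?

infill

At z = 19.84 mm: the cone does not reach this height (z outside [0, 19]); the 20.5×12.5 cube at (3.5, -3) contributes its full rectangle; the 15×28.5 cube at (1, 2.5) contributes its full rectangle; Merging all regions: the regions partially overlap (shared area 87.50 mm²), so overlapping operands fuse into one piece — 1 connected region. Overall, the cross-section is a single solid region. The nearest boundary edge runs (1.00, 2.50)→(1.00, 31.00); distance from the point to it = 2.40 mm. The point is inside the cross-section and 2.40 mm from the nearest boundary — more than the 1.2 mm shell width (3 × 0.4), so it's in the infill interior.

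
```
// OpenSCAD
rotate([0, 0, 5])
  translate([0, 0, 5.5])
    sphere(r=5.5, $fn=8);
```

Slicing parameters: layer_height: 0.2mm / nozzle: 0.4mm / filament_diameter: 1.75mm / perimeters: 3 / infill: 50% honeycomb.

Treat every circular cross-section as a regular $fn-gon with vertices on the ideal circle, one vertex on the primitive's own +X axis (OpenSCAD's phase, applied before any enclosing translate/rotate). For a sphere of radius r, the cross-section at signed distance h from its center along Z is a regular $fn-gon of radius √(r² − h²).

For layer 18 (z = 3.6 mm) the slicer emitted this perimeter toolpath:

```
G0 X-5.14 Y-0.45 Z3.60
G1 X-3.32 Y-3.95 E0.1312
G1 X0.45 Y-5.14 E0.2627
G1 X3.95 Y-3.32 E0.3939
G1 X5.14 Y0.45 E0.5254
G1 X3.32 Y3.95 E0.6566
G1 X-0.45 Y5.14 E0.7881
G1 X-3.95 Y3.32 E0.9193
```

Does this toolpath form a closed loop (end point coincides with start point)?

Start point (G0): (-5.14, -0.45). End point (last G1): the path does not return to the start — open.

no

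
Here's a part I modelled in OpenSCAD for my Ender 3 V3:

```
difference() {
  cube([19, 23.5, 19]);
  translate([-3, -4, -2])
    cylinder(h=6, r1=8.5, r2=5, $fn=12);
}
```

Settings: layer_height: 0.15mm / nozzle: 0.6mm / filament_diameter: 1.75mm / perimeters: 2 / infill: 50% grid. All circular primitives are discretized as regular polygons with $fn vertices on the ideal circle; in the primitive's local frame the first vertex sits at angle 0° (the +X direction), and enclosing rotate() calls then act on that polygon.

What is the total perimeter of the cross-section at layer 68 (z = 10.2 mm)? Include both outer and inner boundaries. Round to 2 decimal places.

At z = 10.2 mm: the 19×23.5 cube contributes its full rectangle (perimeter 85.00 mm); the cone at (-3, -4) does not reach this height (z outside [-2, 4]); Taking the first minus the rest: none of the subtracted shapes is present at this height, so the 19×23.5 cube is unchanged — boundary = 85.00 mm. Overall, the cross-section is a single solid region. Total boundary length (outer) = 85.00 mm.

85.00 mm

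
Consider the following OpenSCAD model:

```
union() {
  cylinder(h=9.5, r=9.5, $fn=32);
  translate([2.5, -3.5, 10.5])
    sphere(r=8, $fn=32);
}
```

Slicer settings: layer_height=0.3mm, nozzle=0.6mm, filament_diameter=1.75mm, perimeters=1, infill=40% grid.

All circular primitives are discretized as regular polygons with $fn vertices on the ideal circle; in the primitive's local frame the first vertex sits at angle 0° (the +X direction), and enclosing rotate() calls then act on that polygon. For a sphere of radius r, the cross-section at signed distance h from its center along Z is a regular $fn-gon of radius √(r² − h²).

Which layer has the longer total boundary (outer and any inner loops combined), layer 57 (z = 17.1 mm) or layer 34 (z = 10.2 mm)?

Layer 57 (z = 17.1): the cylinder is absent (z outside [0, 9.5]); the r=8 sphere at (2.5, -3.5) contributes a regular 32-gon of circumradius √(8²−6.6²) = 4.521 (perimeter = 2·32·4.521·sin(180°/32) = 28.36 mm); Taking the union: only the r=8 sphere at (2.5, -3.5) is present, so the union is just that shape — boundary = 28.36 mm. So its perimeter = 28.36 mm. Layer 34 (z = 10.2): the cylinder is not intersected at this z (z outside [0, 9.5]); the r=8 sphere at (2.5, -3.5) contributes a regular 32-gon of circumradius √(8²−0.3²) = 7.994 (perimeter = 2·32·7.994·sin(180°/32) = 50.15 mm); Combining (union): only the r=8 sphere at (2.5, -3.5) is present, so the union is just that shape — boundary = 50.15 mm. So its perimeter = 50.15 mm. Layer 34 is larger (50.15 vs 28.36 mm).

layer 34 (z = 10.2 mm)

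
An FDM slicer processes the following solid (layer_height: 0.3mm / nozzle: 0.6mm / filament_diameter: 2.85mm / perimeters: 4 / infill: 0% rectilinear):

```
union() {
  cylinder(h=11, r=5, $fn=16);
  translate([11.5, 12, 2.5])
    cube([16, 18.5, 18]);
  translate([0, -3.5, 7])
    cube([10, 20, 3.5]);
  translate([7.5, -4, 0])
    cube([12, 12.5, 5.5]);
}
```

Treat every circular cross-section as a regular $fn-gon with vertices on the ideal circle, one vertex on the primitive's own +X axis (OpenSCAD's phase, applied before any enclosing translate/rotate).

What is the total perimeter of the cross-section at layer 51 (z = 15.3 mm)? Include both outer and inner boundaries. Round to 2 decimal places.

At z = 15.3 mm: the cylinder is absent (z outside [0, 11]); the cube at (11.5, 12) (footprint 16×18.5) is included at this height (perimeter 69.00 mm); the cube at (0, -3.5) does not reach this height (z outside [7, 10.5]); the cube at (7.5, -4) is not intersected at this z (z outside [0, 5.5]); Taking the union: only the 16×18.5 cube at (11.5, 12) is present, so the union is just that shape — boundary = 69.00 mm. Overall, the cross-section is a single solid region. Total boundary length (outer) = 69.00 mm.

69.00 mm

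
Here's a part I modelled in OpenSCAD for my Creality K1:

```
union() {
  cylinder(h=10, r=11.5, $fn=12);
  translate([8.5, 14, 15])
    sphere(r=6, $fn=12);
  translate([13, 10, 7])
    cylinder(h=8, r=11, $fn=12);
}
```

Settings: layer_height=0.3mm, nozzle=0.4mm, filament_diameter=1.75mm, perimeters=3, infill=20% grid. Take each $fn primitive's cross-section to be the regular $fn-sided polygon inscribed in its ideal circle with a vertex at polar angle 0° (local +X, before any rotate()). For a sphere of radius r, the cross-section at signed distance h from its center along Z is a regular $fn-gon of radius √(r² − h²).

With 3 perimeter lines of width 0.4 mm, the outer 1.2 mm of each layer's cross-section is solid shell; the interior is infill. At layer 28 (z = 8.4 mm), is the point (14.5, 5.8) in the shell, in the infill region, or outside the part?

infill

At z = 8.4 mm: the r=11.5 cylinder gives a regular 12-gon of circumradius 11.5 (constant along its height); the sphere at (8.5, 14) does not reach this height (|z−center|=6.600 > r=6); the cylinder at (13, 10): section is a regular 12-gon, circumradius r=11; Merging all regions: the regions partially overlap (shared area 56.11 mm²), so overlapping operands fuse into one piece — 1 connected region. Overall, the cross-section is a single solid region. The nearest boundary edge runs (18.50, 0.47)→(13.00, -1.00); distance from the point to it = 6.18 mm. The point is inside the cross-section and 6.18 mm from the nearest boundary — more than the 1.2 mm shell width (3 × 0.4), so it's in the infill interior.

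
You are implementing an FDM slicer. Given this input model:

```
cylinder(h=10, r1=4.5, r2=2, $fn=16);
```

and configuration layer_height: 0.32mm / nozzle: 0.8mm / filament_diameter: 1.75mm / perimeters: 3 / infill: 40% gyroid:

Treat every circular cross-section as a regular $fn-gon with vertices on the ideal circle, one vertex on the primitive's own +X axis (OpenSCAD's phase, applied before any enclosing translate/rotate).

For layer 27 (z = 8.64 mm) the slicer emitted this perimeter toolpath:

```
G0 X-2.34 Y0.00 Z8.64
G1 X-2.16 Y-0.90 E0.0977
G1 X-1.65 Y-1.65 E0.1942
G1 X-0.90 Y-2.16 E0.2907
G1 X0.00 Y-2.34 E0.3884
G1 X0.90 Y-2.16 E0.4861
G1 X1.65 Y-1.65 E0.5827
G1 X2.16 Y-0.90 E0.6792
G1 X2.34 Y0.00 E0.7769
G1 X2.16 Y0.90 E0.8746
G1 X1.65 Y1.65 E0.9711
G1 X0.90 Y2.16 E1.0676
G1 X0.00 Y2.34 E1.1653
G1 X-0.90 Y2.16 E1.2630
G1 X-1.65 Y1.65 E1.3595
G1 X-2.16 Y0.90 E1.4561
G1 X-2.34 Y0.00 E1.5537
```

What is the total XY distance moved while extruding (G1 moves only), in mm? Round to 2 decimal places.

Sum the Euclidean lengths of each G1 segment: total = 14.60 mm.

14.60 mm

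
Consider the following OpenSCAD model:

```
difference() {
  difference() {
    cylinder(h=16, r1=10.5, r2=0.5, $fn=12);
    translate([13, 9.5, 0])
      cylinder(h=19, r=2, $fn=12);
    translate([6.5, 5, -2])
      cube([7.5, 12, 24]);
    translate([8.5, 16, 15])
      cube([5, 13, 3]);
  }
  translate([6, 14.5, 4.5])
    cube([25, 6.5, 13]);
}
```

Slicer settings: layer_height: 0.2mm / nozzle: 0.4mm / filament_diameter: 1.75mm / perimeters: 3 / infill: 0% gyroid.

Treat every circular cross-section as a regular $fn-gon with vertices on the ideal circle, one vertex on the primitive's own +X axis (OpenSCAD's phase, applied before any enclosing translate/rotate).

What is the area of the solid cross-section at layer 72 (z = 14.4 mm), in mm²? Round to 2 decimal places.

At z = 14.4 mm: the cone: at t=0.900 of its height the radius interpolates to r₁+(r₂−r₁)t = 1.500, giving a regular 12-gon of that circumradius (area = (12/2)·1.500²·sin(360°/12) = 6.75 mm²); the r=2 cylinder at (13, 9.5) gives a regular 12-gon of circumradius 2 (constant along its height) (area = (12/2)·2.000²·sin(360°/12) = 12.00 mm²); the cube at (6.5, 5) is present — its section is the full 7.5×12 rectangle (area 90.00 mm²); the cube at (8.5, 16) does not reach this height (z outside [15, 18]); Taking the first minus the rest: starting from the cone (6.75 mm²), the r=2 cylinder at (13, 9.5) misses the remaining region (no effect); the 7.5×12 cube at (6.5, 5) misses the remaining region (no effect) — area = 6.75 mm²; the 25×6.5 cube at (6, 14.5) contributes its full rectangle (area 162.50 mm²); After the difference (first − rest): starting from the result so far (6.75 mm²), the 25×6.5 cube at (6, 14.5) misses the remaining region (no effect) — area = 6.75 mm². Overall, the cross-section is a single solid region. Net area = 6.75 mm².

6.75 mm²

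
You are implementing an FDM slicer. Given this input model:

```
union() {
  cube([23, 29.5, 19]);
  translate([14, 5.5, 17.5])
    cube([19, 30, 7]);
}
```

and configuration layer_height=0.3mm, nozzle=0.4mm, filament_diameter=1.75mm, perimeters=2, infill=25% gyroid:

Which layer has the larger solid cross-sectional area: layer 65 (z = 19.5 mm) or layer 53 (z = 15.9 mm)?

Layer 65 (z = 19.5): the cube is not intersected at this z (z outside [0, 19]); the 19×30 cube at (14, 5.5) contributes its full rectangle (area 570.00 mm²); Merging all regions: only the 19×30 cube at (14, 5.5) is present, so the union is just that shape — area = 570.00 mm². So its area = 570.00 mm². Layer 53 (z = 15.9): the cube (footprint 23×29.5) is included at this height (area 678.50 mm²); the cube at (14, 5.5) is not intersected at this z (z outside [17.5, 24.5]); Combining (union): only the 23×29.5 cube is present, so the union is just that shape — area = 678.50 mm². So its area = 678.50 mm². Layer 53 is larger (678.50 vs 570.00 mm²).

layer 53 (z = 15.9 mm)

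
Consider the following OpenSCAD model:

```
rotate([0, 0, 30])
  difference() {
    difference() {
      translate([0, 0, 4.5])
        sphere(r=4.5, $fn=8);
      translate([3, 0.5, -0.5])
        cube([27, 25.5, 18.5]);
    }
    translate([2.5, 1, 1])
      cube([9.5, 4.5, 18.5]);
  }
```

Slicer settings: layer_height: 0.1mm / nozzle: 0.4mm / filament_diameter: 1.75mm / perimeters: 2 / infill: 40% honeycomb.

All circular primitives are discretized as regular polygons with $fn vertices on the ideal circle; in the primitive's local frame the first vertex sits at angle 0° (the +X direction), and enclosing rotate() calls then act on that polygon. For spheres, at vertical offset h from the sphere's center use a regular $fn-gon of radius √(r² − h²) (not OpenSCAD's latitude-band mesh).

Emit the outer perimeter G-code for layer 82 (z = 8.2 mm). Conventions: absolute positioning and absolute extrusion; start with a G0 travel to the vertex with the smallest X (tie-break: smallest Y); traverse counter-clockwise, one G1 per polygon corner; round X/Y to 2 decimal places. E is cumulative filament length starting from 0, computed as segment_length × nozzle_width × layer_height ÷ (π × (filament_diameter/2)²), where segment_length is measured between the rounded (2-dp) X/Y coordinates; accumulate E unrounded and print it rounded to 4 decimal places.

At z = 8.2 mm: the sphere: section is a regular 8-gon, circumradius = √(r²−h²) = √(4.5²−3.7²) = 2.561; the cube at (3, 0.5) is present — its section is the full 27×25.5 rectangle; Subtracting the remaining from the first: starting from the r=4.5 sphere, the 27×25.5 cube at (3, 0.5) misses the remaining region (no effect) — 1 connected region; the cube at (2.5, 1) (footprint 9.5×4.5) is included at this height; Subtracting the remaining from the first: starting from the result so far, the 9.5×4.5 cube at (2.5, 1) misses the remaining region (no effect) — 1 connected region; (whole slice rotated 30° about Z — lengths, areas and connectivity unchanged). The outline is a single polygon with 8 vertices. Extrusion per mm of travel: 0.4 × 0.1 / (π × 0.875²) = 0.016630. Accumulating E over each segment gives final E = 0.2606.

G0 X-2.47 Y0.66 Z8.20
G1 X-2.22 Y-1.28 E0.0325
G1 X-0.66 Y-2.47 E0.0652
G1 X1.28 Y-2.22 E0.0977
G1 X2.47 Y-0.66 E0.1303
G1 X2.22 Y1.28 E0.1628
G1 X0.66 Y2.47 E0.1955
G1 X-1.28 Y2.22 E0.2280
G1 X-2.47 Y0.66 E0.2606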